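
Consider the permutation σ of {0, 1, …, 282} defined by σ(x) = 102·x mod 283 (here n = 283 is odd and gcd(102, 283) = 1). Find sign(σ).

Start at x=142: 142 → 51 → 108 → 262 → 122 → 275 → 33 → … (one orbit).
Decompose π into cycles: lengths [94, 94, 94, 1] (4 cycles, including the fixed point 0).
4 cycles on 283: each ℓ→(−1)^(ℓ−1), product (−1)^279 = -1.
The Jacobi symbol (102|283) = -1 (Zolotarev) agrees.

-1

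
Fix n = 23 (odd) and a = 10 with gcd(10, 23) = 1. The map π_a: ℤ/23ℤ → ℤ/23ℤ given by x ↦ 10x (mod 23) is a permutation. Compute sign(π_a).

Trace 1: π^k(1) = [1, 10, 8, 11, 18, 19, 6] for k=0..6.
π_10 has 2 disjoint cycles with lengths [22, 1] on {0,…,22}.
Σ(ℓ_i−1) = 23−2 = 21; sign = (−1)^21 = -1.
Zolotarev: (10|23) = -1, matching the cycle-count sign.

-1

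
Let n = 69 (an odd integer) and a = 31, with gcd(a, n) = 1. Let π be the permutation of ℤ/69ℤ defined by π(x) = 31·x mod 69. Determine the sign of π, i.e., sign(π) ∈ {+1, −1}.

+1

Start at x=64: 64 → 52 → 25 → 16 → 13 → 58 → 4 → … (one orbit).
Cycle lengths of π_31 on ℤ/69ℤ: [11, 11, 11, 11, 11, 11, 1, 1, 1]; 9 cycles in total.
9 cycles on 69: each ℓ→(−1)^(ℓ−1), product (−1)^60 = +1.
Zolotarev: (31|69) = +1, matching the cycle-count sign.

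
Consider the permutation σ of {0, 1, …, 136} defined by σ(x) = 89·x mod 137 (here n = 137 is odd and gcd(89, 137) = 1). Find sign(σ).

Start at x=18: 18 → 95 → 98 → 91 → 16 → 54 → 11 → … (one orbit).
The orbit structure of x ↦ 89x mod 137: 2 orbits of sizes [136, 1].
n − c = 137 − 2 = 135; sign = (−1)^135 = -1.

-1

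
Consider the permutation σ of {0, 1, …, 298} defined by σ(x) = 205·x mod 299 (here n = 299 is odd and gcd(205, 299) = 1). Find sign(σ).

Orbit of 185 under x↦205x: [185, 251, 27, 153, 269, 129, 133]… (length divides ord_299(205)).
π_205 has 8 disjoint cycles with lengths [66, 66, 66, 66, 22, 6, 6, 1] on {0,…,298}.
Σ(ℓ_i−1) = 299−8 = 291; sign = (−1)^291 = -1.
(205|299)_J = -1 (Zolotarev's lemma cross-check).

-1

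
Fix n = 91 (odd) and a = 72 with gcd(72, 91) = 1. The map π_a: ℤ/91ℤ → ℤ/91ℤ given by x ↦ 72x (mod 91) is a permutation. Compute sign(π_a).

-1

Orbit of 57 under x↦72x: [57, 9, 11, 64, 58, 81, 8]… (length divides ord_91(72)).
Cycle lengths of π_72 on ℤ/91ℤ: [12, 12, 12, 12, 12, 12, 12, 3, 3, 1]; 10 cycles in total.
n − c = 91 − 10 = 81; sign = (−1)^81 = -1.
Check: (72/91) = -1 by Zolotarev.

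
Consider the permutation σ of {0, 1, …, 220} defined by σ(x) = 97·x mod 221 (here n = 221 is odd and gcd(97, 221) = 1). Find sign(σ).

Trace 177: π^k(177) = [177, 152, 158, 77, 176, 55, 31] for k=0..6.
Cycle lengths of π_97 on ℤ/221ℤ: [48, 48, 48, 48, 16, 12, 1]; 7 cycles in total.
Σ(ℓ_i−1) = 221−7 = 214; sign = (−1)^214 = +1.

+1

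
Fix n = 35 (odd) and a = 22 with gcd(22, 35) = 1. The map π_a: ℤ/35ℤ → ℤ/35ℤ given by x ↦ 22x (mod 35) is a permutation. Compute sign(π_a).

-1

Trace 29: π^k(29) = [29, 8, 1, 22] for k=0..3.
Decompose π into cycles: lengths [4, 4, 4, 4, 4, 4, 4, 1, 1, 1, 1, 1, 1, 1] (14 cycles, including the fixed point 0).
n − c = 35 − 14 = 21; sign = (−1)^21 = -1.
(22|35)_J = -1 (Zolotarev's lemma cross-check).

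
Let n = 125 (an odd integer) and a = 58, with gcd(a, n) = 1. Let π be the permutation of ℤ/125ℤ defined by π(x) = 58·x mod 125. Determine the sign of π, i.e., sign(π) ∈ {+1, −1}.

Trace 58: π^k(58) = [58, 114, 112, 121, 18, 44, 52] for k=0..6.
Cycle lengths of π_58 on ℤ/125ℤ: [100, 20, 4, 1]; 4 cycles in total.
125 − 4 = 121 transpositions; sign(π) = (−1)^121 = -1.
Check: (58/125) = -1 by Zolotarev.

-1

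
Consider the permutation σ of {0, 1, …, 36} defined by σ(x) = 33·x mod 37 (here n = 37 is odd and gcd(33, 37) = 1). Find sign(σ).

Orbit of 7 under x↦33x: [7, 9, 1, 33, 16, 10, 34]… (length divides ord_37(33)).
π_33 has 5 disjoint cycles with lengths [9, 9, 9, 9, 1] on {0,…,36}.
n − c = 37 − 5 = 32; sign = (−1)^32 = +1.

+1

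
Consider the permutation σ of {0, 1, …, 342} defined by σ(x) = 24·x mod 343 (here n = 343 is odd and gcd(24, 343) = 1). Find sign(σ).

Trace 199: π^k(199) = [199, 317, 62, 116, 40, 274, 59] for k=0..6.
4 cycles of lengths [294, 42, 6, 1].
sign(π) = (−1)^{n − #cycles} = (−1)^{343−4} = (−1)^339 = -1.
Zolotarev: (24|343) = -1, matching the cycle-count sign.

-1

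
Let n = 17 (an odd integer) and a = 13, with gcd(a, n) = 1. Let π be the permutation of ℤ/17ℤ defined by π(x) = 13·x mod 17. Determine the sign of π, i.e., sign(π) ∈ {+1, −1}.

Trace 4: π^k(4) = [4, 1, 13, 16] for k=0..3.
The orbit structure of x ↦ 13x mod 17: 5 orbits of sizes [4, 4, 4, 4, 1].
n − c = 17 − 5 = 12; sign = (−1)^12 = +1.

+1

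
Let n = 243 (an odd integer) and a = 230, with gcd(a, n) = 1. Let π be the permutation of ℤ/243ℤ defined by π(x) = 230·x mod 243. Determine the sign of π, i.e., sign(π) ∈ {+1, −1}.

Trace 68: π^k(68) = [68, 88, 71, 49, 92, 19, 239] for k=0..6.
Cycle type of π: 162 + 54 + 18 + 6 + 2 + 1; total 6 cycles.
6 cycles on 243: each ℓ→(−1)^(ℓ−1), product (−1)^237 = -1.

-1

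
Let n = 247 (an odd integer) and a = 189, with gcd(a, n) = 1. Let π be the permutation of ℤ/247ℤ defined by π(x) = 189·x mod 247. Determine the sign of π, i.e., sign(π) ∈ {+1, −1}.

+1

Start at x=227: 227 → 172 → 151 → 134 → 132 → 1 → 189 → … (one orbit).
The orbit structure of x ↦ 189x mod 247: 29 orbits of sizes [12, 12, 12, 12, 12, 12, 12, 12, 12, 12, 12, 12, 12, 12, 12, 12, 12, 12, 12, 2, 2, 2, 2, 2, 2, 2, 2, 2, 1].
sign(π) = (−1)^{n − #cycles} = (−1)^{247−29} = (−1)^218 = +1.
(189|247)_J = +1 (Zolotarev's lemma cross-check).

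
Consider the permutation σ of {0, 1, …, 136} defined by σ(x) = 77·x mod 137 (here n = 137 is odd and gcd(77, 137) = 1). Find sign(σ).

+1

Orbit of 50 under x↦77x: [50, 14, 119, 121, 1, 77, 38]… (length divides ord_137(77)).
π_77 has 5 disjoint cycles with lengths [34, 34, 34, 34, 1] on {0,…,136}.
5 cycles on 137: each ℓ→(−1)^(ℓ−1), product (−1)^132 = +1.
Check: (77/137) = +1 by Zolotarev.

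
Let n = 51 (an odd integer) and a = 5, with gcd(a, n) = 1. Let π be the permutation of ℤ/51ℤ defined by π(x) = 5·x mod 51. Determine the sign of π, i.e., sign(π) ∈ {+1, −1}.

Orbit of 11 under x↦5x: [11, 4, 20, 49, 41, 1, 5]… (length divides ord_51(5)).
Cycle type of π: 16×3 + 2 + 1; total 5 cycles.
51 − 5 = 46 transpositions; sign(π) = (−1)^46 = +1.
Via Zolotarev, sign(π_{5}) = (5|51) = +1.

+1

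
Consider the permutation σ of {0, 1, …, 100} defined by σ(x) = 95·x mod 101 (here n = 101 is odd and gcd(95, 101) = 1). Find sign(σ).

Trace 36: π^k(36) = [36, 87, 84, 1, 95] for k=0..4.
Cycle type of π: 5×20 + 1; total 21 cycles.
101 − 21 = 80 transpositions; sign(π) = (−1)^80 = +1.

+1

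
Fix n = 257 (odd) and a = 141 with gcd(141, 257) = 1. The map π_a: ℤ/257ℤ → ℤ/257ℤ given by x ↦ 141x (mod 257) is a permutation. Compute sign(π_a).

+1

Start at x=234: 234 → 98 → 197 → 21 → 134 → 133 → 249 → … (one orbit).
Decompose π into cycles: lengths [128, 128, 1] (3 cycles, including the fixed point 0).
257 − 3 = 254 transpositions; sign(π) = (−1)^254 = +1.
Via Zolotarev, sign(π_{141}) = (141|257) = +1.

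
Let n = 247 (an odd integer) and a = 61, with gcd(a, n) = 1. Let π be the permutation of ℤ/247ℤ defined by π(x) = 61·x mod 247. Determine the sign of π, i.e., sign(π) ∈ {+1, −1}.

Trace 9: π^k(9) = [9, 55, 144, 139, 81, 1, 61] for k=0..6.
The orbit structure of x ↦ 61x mod 247: 31 orbits of sizes [9, 9, 9, 9, 9, 9, 9, 9, 9, 9, 9, 9, 9, 9, 9, 9, 9, 9, 9, 9, 9, 9, 9, 9, 9, 9, 3, 3, 3, 3, 1].
Σ(ℓ_i−1) = 247−31 = 216; sign = (−1)^216 = +1.

+1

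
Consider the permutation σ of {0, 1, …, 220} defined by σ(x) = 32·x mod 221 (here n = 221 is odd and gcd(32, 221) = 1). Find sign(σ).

-1

Trace 83: π^k(83) = [83, 4, 128, 118, 19, 166, 8] for k=0..6.
Cycle lengths of π_32 on ℤ/221ℤ: [24, 24, 24, 24, 24, 24, 24, 24, 12, 8, 8, 1]; 12 cycles in total.
n − c = 221 − 12 = 209; sign = (−1)^209 = -1.
Check: (32/221) = -1 by Zolotarev.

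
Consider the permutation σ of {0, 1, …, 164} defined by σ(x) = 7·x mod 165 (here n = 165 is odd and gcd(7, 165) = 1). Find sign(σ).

+1

Orbit of 34 under x↦7x: [34, 73, 16, 112, 124, 43, 136]… (length divides ord_165(7)).
The orbit structure of x ↦ 7x mod 165: 15 orbits of sizes [20, 20, 20, 20, 20, 20, 10, 10, 10, 4, 4, 4, 1, 1, 1].
n − c = 165 − 15 = 150; sign = (−1)^150 = +1.
Zolotarev: (7|165) = +1, matching the cycle-count sign.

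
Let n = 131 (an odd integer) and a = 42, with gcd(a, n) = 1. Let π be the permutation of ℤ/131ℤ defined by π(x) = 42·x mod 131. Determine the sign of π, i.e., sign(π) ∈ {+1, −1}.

-1

Orbit of 70 under x↦42x: [70, 58, 78, 1, 42, 61, 73]… (length divides ord_131(42)).
Cycle type of π: 10×13 + 1; total 14 cycles.
14 cycles on 131: each ℓ→(−1)^(ℓ−1), product (−1)^117 = -1.
Via Zolotarev, sign(π_{42}) = (42|131) = -1.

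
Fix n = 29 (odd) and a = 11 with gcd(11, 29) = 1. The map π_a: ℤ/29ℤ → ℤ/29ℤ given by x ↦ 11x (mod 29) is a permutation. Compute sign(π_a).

-1

Trace 3: π^k(3) = [3, 4, 15, 20, 17, 13, 27] for k=0..6.
Decompose π into cycles: lengths [28, 1] (2 cycles, including the fixed point 0).
n − c = 29 − 2 = 27; sign = (−1)^27 = -1.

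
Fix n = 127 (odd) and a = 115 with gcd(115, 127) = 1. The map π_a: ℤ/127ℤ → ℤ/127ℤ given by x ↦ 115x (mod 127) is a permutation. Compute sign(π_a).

+1

Trace 32: π^k(32) = [32, 124, 36, 76, 104, 22, 117] for k=0..6.
Cycle lengths of π_115 on ℤ/127ℤ: [63, 63, 1]; 3 cycles in total.
sign(π) = (−1)^{n − #cycles} = (−1)^{127−3} = (−1)^124 = +1.
Zolotarev: (115|127) = +1, matching the cycle-count sign.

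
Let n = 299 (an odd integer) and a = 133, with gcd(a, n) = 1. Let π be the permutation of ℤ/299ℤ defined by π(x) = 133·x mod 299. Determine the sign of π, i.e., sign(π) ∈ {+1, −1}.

Start at x=118: 118 → 146 → 282 → 131 → 81 → 9 → 1 → … (one orbit).
Decompose π into cycles: lengths [33, 33, 33, 33, 33, 33, 33, 33, 11, 11, 3, 3, 3, 3, 1] (15 cycles, including the fixed point 0).
299 − 15 = 284 transpositions; sign(π) = (−1)^284 = +1.
Zolotarev: (133|299) = +1, matching the cycle-count sign.

+1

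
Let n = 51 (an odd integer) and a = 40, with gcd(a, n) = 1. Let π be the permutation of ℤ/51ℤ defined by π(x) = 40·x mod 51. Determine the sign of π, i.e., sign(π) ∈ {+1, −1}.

Orbit of 49 under x↦40x: [49, 22, 13, 10, 43, 37, 1]… (length divides ord_51(40)).
Cycle type of π: 16×3 + 1×3; total 6 cycles.
51 − 6 = 45 transpositions; sign(π) = (−1)^45 = -1.
Check: (40/51) = -1 by Zolotarev.

-1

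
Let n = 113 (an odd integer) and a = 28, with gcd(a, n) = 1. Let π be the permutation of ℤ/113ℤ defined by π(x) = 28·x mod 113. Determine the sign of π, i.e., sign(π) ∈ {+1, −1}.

Trace 28: π^k(28) = [28, 106, 30, 49, 16, 109, 1] for k=0..6.
Cycle type of π: 7×16 + 1; total 17 cycles.
Σ(ℓ_i−1) = 113−17 = 96; sign = (−1)^96 = +1.
Check: (28/113) = +1 by Zolotarev.

+1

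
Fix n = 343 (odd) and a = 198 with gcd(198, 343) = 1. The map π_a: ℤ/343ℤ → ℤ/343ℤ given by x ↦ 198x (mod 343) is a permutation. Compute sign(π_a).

Trace 158: π^k(158) = [158, 71, 338, 39, 176, 205, 116] for k=0..6.
Cycle type of π: 147×2 + 21×2 + 3×2 + 1; total 7 cycles.
7 cycles on 343: each ℓ→(−1)^(ℓ−1), product (−1)^336 = +1.
Check: (198/343) = +1 by Zolotarev.

+1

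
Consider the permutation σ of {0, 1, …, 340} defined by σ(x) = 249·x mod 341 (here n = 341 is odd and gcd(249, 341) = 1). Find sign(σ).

-1

Trace 63: π^k(63) = [63, 1, 249, 280, 156, 311, 32] for k=0..6.
π_249 has 62 disjoint cycles with lengths [10, 10, 10, 10, 10, 10, 10, 10, 10, 10, 10, 10, 10, 10, 10, 10, 10, 10, 10, 10, 10, 10, 10, 10, 10, 10, 10, 10, 10, 10, 10, 1, 1, 1, 1, 1, 1, 1, 1, 1, 1, 1, 1, 1, 1, 1, 1, 1, 1, 1, 1, 1, 1, 1, 1, 1, 1, 1, 1, 1, 1, 1] on {0,…,340}.
62 cycles on 341: each ℓ→(−1)^(ℓ−1), product (−1)^279 = -1.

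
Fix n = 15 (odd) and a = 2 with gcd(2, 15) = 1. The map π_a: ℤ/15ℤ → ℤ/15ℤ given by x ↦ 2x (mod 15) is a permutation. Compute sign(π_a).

+1

Start at x=4: 4 → 8 → 1 → 2 → 4 (one orbit).
5 cycles of lengths [4, 4, 4, 2, 1].
n − c = 15 − 5 = 10; sign = (−1)^10 = +1.
Check: (2/15) = +1 by Zolotarev.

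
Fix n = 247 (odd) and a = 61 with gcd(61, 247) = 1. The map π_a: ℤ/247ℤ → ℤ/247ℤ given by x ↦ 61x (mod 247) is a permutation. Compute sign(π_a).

+1

Orbit of 139 under x↦61x: [139, 81, 1, 61, 16, 235, 9]… (length divides ord_247(61)).
Decompose π into cycles: lengths [9, 9, 9, 9, 9, 9, 9, 9, 9, 9, 9, 9, 9, 9, 9, 9, 9, 9, 9, 9, 9, 9, 9, 9, 9, 9, 3, 3, 3, 3, 1] (31 cycles, including the fixed point 0).
31 cycles on 247: each ℓ→(−1)^(ℓ−1), product (−1)^216 = +1.
(61|247)_J = +1 (Zolotarev's lemma cross-check).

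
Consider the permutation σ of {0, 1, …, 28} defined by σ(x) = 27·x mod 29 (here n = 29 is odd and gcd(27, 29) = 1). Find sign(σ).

Start at x=14: 14 → 1 → 27 → 4 → 21 → 16 → 26 → … (one orbit).
Cycle lengths of π_27 on ℤ/29ℤ: [28, 1]; 2 cycles in total.
29 − 2 = 27 transpositions; sign(π) = (−1)^27 = -1.
(27|29)_J = -1 (Zolotarev's lemma cross-check).

-1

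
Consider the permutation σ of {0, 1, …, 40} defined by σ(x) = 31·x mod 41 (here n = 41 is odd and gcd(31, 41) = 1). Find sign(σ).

Trace 23: π^k(23) = [23, 16, 4, 1, 31, 18, 25] for k=0..6.
5 cycles of lengths [10, 10, 10, 10, 1].
5 cycles on 41: each ℓ→(−1)^(ℓ−1), product (−1)^36 = +1.

+1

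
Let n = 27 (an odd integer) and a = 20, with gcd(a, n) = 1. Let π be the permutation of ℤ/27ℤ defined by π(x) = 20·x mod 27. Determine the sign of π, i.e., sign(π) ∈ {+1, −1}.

Orbit of 19 under x↦20x: [19, 2, 13, 17, 16, 23, 1]… (length divides ord_27(20)).
Cycle lengths of π_20 on ℤ/27ℤ: [18, 6, 2, 1]; 4 cycles in total.
4 cycles on 27: each ℓ→(−1)^(ℓ−1), product (−1)^23 = -1.
The Jacobi symbol (20|27) = -1 (Zolotarev) agrees.

-1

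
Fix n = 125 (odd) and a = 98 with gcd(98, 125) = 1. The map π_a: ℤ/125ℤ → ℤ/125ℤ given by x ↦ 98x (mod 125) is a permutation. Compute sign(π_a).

Orbit of 53 under x↦98x: [53, 69, 12, 51, 123, 54, 42]… (length divides ord_125(98)).
π_98 has 4 disjoint cycles with lengths [100, 20, 4, 1] on {0,…,124}.
4 cycles on 125: each ℓ→(−1)^(ℓ−1), product (−1)^121 = -1.
The Jacobi symbol (98|125) = -1 (Zolotarev) agrees.

-1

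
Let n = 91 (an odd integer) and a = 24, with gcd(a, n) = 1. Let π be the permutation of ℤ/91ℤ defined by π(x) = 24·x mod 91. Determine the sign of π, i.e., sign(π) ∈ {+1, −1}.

Orbit of 9 under x↦24x: [9, 34, 88, 19, 1, 24, 30]… (length divides ord_91(24)).
π_24 has 9 disjoint cycles with lengths [12, 12, 12, 12, 12, 12, 12, 6, 1] on {0,…,90}.
9 cycles on 91: each ℓ→(−1)^(ℓ−1), product (−1)^82 = +1.

+1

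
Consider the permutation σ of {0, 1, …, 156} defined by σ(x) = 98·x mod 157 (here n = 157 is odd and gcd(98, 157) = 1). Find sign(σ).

Start at x=32: 32 → 153 → 79 → 49 → 92 → 67 → 129 → … (one orbit).
4 cycles of lengths [52, 52, 52, 1].
4 cycles on 157: each ℓ→(−1)^(ℓ−1), product (−1)^153 = -1.
The Jacobi symbol (98|157) = -1 (Zolotarev) agrees.

-1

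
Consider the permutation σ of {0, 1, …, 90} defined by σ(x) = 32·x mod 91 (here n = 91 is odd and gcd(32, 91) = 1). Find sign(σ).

-1

Trace 8: π^k(8) = [8, 74, 2, 64, 46, 16, 57] for k=0..6.
Decompose π into cycles: lengths [12, 12, 12, 12, 12, 12, 12, 3, 3, 1] (10 cycles, including the fixed point 0).
With 10 cycles on 91 points, sign = (−1)^{91−10} = -1.
(32|91)_J = -1 (Zolotarev's lemma cross-check).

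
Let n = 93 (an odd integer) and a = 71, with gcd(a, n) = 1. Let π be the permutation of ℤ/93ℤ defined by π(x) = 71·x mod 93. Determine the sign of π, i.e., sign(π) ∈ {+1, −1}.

Orbit of 14 under x↦71x: [14, 64, 80, 7, 32, 40, 50]… (length divides ord_93(71)).
Cycle type of π: 30×2 + 15×2 + 2 + 1; total 6 cycles.
n − c = 93 − 6 = 87; sign = (−1)^87 = -1.
Via Zolotarev, sign(π_{71}) = (71|93) = -1.

-1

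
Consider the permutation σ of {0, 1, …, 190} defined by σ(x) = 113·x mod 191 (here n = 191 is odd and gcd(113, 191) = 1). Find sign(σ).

-1

Orbit of 89 under x↦113x: [89, 125, 182, 129, 61, 17, 11]… (length divides ord_191(113)).
2 cycles of lengths [190, 1].
n − c = 191 − 2 = 189; sign = (−1)^189 = -1.
Check: (113/191) = -1 by Zolotarev.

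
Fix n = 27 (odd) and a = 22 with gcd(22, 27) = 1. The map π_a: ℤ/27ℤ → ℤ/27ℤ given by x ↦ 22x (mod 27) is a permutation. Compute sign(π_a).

+1

Orbit of 16 under x↦22x: [16, 1, 22, 25, 10, 4, 7]… (length divides ord_27(22)).
Cycle type of π: 9×2 + 3×2 + 1×3; total 7 cycles.
sign(π) = (−1)^{n − #cycles} = (−1)^{27−7} = (−1)^20 = +1.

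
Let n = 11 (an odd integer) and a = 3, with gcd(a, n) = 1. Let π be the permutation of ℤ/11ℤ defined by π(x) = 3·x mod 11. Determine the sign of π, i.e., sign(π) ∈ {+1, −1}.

+1

Start at x=3: 3 → 9 → 5 → 4 → 1 → 3 (one orbit).
π_3 has 3 disjoint cycles with lengths [5, 5, 1] on {0,…,10}.
11 − 3 = 8 transpositions; sign(π) = (−1)^8 = +1.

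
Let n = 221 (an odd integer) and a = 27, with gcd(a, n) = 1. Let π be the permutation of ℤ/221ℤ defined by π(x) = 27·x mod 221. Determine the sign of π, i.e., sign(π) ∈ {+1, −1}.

Start at x=40: 40 → 196 → 209 → 118 → 92 → 53 → 105 → … (one orbit).
Cycle lengths of π_27 on ℤ/221ℤ: [16, 16, 16, 16, 16, 16, 16, 16, 16, 16, 16, 16, 16, 1, 1, 1, 1, 1, 1, 1, 1, 1, 1, 1, 1, 1]; 26 cycles in total.
221 − 26 = 195 transpositions; sign(π) = (−1)^195 = -1.
Zolotarev: (27|221) = -1, matching the cycle-count sign.

-1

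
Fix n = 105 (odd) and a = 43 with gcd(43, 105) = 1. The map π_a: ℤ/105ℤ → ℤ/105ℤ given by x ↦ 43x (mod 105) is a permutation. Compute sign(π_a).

Orbit of 22 under x↦43x: [22, 1, 43, 64]… (length divides ord_105(43)).
The orbit structure of x ↦ 43x mod 105: 42 orbits of sizes [4, 4, 4, 4, 4, 4, 4, 4, 4, 4, 4, 4, 4, 4, 4, 4, 4, 4, 4, 4, 4, 1, 1, 1, 1, 1, 1, 1, 1, 1, 1, 1, 1, 1, 1, 1, 1, 1, 1, 1, 1, 1].
n − c = 105 − 42 = 63; sign = (−1)^63 = -1.
Check: (43/105) = -1 by Zolotarev.

-1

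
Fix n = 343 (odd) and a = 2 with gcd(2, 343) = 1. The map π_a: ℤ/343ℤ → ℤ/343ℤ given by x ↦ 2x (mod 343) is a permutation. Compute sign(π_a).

Trace 120: π^k(120) = [120, 240, 137, 274, 205, 67, 134] for k=0..6.
Cycle lengths of π_2 on ℤ/343ℤ: [147, 147, 21, 21, 3, 3, 1]; 7 cycles in total.
7 cycles on 343: each ℓ→(−1)^(ℓ−1), product (−1)^336 = +1.
Check: (2/343) = +1 by Zolotarev.

+1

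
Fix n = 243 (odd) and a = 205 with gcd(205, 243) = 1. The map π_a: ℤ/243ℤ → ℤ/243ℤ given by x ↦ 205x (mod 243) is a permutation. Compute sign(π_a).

+1

Orbit of 235 under x↦205x: [235, 61, 112, 118, 133, 49, 82]… (length divides ord_243(205)).
π_205 has 11 disjoint cycles with lengths [81, 81, 27, 27, 9, 9, 3, 3, 1, 1, 1] on {0,…,242}.
sign(π) = (−1)^{n − #cycles} = (−1)^{243−11} = (−1)^232 = +1.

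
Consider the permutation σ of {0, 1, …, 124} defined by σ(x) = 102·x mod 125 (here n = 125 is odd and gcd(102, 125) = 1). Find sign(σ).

-1

Start at x=42: 42 → 34 → 93 → 111 → 72 → 94 → 88 → … (one orbit).
Cycle lengths of π_102 on ℤ/125ℤ: [100, 20, 4, 1]; 4 cycles in total.
125 − 4 = 121 transpositions; sign(π) = (−1)^121 = -1.
Zolotarev: (102|125) = -1, matching the cycle-count sign.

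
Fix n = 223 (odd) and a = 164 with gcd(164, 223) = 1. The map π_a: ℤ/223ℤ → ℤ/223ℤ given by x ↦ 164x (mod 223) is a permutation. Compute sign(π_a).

Orbit of 60 under x↦164x: [60, 28, 132, 17, 112, 82, 68]… (length divides ord_223(164)).
Cycle type of π: 37×6 + 1; total 7 cycles.
With 7 cycles on 223 points, sign = (−1)^{223−7} = +1.
Check: (164/223) = +1 by Zolotarev.

+1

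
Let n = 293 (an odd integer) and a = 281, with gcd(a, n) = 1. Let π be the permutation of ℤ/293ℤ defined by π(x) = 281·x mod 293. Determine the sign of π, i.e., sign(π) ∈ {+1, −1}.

-1

Trace 43: π^k(43) = [43, 70, 39, 118, 49, 291, 24] for k=0..6.
The orbit structure of x ↦ 281x mod 293: 2 orbits of sizes [292, 1].
sign(π) = (−1)^{n − #cycles} = (−1)^{293−2} = (−1)^291 = -1.
The Jacobi symbol (281|293) = -1 (Zolotarev) agrees.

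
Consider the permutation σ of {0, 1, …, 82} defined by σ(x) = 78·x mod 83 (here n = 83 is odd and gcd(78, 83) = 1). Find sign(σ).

Start at x=81: 81 → 10 → 33 → 1 → 78 → 25 → 41 → … (one orbit).
Cycle lengths of π_78 on ℤ/83ℤ: [41, 41, 1]; 3 cycles in total.
83 − 3 = 80 transpositions; sign(π) = (−1)^80 = +1.
Via Zolotarev, sign(π_{78}) = (78|83) = +1.

+1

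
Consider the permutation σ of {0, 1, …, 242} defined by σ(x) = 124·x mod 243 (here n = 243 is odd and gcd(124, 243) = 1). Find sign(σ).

Trace 202: π^k(202) = [202, 19, 169, 58, 145, 241, 238] for k=0..6.
The orbit structure of x ↦ 124x mod 243: 11 orbits of sizes [81, 81, 27, 27, 9, 9, 3, 3, 1, 1, 1].
11 cycles on 243: each ℓ→(−1)^(ℓ−1), product (−1)^232 = +1.

+1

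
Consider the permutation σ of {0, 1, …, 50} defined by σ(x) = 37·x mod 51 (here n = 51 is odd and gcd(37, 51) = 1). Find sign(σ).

-1

Start at x=4: 4 → 46 → 19 → 40 → 1 → 37 → 43 → … (one orbit).
π_37 has 6 disjoint cycles with lengths [16, 16, 16, 1, 1, 1] on {0,…,50}.
sign(π) = (−1)^{n − #cycles} = (−1)^{51−6} = (−1)^45 = -1.
Check: (37/51) = -1 by Zolotarev.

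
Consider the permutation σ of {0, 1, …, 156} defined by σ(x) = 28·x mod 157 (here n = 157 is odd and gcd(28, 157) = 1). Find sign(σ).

Start at x=129: 129 → 1 → 28 → 156 → 129 (one orbit).
Decompose π into cycles: lengths [4, 4, 4, 4, 4, 4, 4, 4, 4, 4, 4, 4, 4, 4, 4, 4, 4, 4, 4, 4, 4, 4, 4, 4, 4, 4, 4, 4, 4, 4, 4, 4, 4, 4, 4, 4, 4, 4, 4, 1] (40 cycles, including the fixed point 0).
sign(π) = (−1)^{n − #cycles} = (−1)^{157−40} = (−1)^117 = -1.

-1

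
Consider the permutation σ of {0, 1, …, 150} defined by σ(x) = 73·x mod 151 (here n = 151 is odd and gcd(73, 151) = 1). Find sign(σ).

-1

Start at x=26: 26 → 86 → 87 → 9 → 53 → 94 → 67 → … (one orbit).
The orbit structure of x ↦ 73x mod 151: 4 orbits of sizes [50, 50, 50, 1].
151 − 4 = 147 transpositions; sign(π) = (−1)^147 = -1.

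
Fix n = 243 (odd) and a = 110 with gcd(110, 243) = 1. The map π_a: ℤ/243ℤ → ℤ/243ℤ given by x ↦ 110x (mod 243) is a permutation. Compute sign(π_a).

Orbit of 98 under x↦110x: [98, 88, 203, 217, 56, 85, 116]… (length divides ord_243(110)).
Cycle type of π: 162 + 54 + 18 + 6 + 2 + 1; total 6 cycles.
243 − 6 = 237 transpositions; sign(π) = (−1)^237 = -1.

-1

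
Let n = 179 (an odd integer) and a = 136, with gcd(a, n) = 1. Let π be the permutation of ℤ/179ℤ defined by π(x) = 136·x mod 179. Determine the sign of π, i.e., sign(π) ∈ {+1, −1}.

-1

Orbit of 35 under x↦136x: [35, 106, 96, 168, 115, 67, 162]… (length divides ord_179(136)).
Cycle type of π: 178 + 1; total 2 cycles.
With 2 cycles on 179 points, sign = (−1)^{179−2} = -1.
(136|179)_J = -1 (Zolotarev's lemma cross-check).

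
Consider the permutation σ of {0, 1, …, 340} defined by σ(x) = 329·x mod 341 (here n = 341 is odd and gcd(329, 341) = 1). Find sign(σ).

Trace 100: π^k(100) = [100, 164, 78, 87, 320, 252, 45] for k=0..6.
18 cycles of lengths [30, 30, 30, 30, 30, 30, 30, 30, 30, 30, 15, 15, 2, 2, 2, 2, 2, 1].
n − c = 341 − 18 = 323; sign = (−1)^323 = -1.

-1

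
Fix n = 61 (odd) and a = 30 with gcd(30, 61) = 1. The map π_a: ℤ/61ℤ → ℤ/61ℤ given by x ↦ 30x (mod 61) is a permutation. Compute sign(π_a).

-1

Start at x=39: 39 → 11 → 25 → 18 → 52 → 35 → 13 → … (one orbit).
Decompose π into cycles: lengths [60, 1] (2 cycles, including the fixed point 0).
sign(π) = (−1)^{n − #cycles} = (−1)^{61−2} = (−1)^59 = -1.
The Jacobi symbol (30|61) = -1 (Zolotarev) agrees.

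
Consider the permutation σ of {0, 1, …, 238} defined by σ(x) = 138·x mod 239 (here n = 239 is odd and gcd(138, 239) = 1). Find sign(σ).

Trace 166: π^k(166) = [166, 203, 51, 107, 187, 233, 128] for k=0..6.
The orbit structure of x ↦ 138x mod 239: 8 orbits of sizes [34, 34, 34, 34, 34, 34, 34, 1].
Σ(ℓ_i−1) = 239−8 = 231; sign = (−1)^231 = -1.
(138|239)_J = -1 (Zolotarev's lemma cross-check).

-1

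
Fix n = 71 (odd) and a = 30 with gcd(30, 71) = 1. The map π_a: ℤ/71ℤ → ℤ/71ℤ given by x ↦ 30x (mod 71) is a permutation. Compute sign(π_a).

+1

Start at x=45: 45 → 1 → 30 → 48 → 20 → 32 → 37 → 45 (one orbit).
The orbit structure of x ↦ 30x mod 71: 11 orbits of sizes [7, 7, 7, 7, 7, 7, 7, 7, 7, 7, 1].
With 11 cycles on 71 points, sign = (−1)^{71−11} = +1.
The Jacobi symbol (30|71) = +1 (Zolotarev) agrees.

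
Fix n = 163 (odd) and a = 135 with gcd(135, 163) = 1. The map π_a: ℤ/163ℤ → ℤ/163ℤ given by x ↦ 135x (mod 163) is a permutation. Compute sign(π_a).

+1

Trace 126: π^k(126) = [126, 58, 6, 158, 140, 155, 61] for k=0..6.
π_135 has 7 disjoint cycles with lengths [27, 27, 27, 27, 27, 27, 1] on {0,…,162}.
n − c = 163 − 7 = 156; sign = (−1)^156 = +1.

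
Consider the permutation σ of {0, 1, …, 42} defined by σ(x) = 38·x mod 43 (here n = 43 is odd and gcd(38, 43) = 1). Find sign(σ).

Start at x=40: 40 → 15 → 11 → 31 → 17 → 1 → 38 → … (one orbit).
Cycle type of π: 21×2 + 1; total 3 cycles.
Σ(ℓ_i−1) = 43−3 = 40; sign = (−1)^40 = +1.

+1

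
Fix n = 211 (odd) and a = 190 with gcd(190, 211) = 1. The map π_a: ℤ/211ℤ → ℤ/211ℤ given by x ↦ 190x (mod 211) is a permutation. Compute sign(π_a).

-1

Start at x=55: 55 → 111 → 201 → 210 → 21 → 192 → 188 → … (one orbit).
Cycle type of π: 30×7 + 1; total 8 cycles.
8 cycles on 211: each ℓ→(−1)^(ℓ−1), product (−1)^203 = -1.
The Jacobi symbol (190|211) = -1 (Zolotarev) agrees.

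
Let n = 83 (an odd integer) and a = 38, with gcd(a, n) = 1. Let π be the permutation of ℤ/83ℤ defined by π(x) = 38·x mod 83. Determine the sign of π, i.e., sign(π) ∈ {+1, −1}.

+1

Start at x=68: 68 → 11 → 3 → 31 → 16 → 27 → 30 → … (one orbit).
Cycle lengths of π_38 on ℤ/83ℤ: [41, 41, 1]; 3 cycles in total.
sign(π) = (−1)^{n − #cycles} = (−1)^{83−3} = (−1)^80 = +1.
The Jacobi symbol (38|83) = +1 (Zolotarev) agrees.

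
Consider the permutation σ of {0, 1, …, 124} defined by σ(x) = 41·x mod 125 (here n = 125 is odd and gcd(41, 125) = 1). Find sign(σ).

+1

Trace 96: π^k(96) = [96, 61, 1, 41, 56, 46, 11] for k=0..6.
The orbit structure of x ↦ 41x mod 125: 13 orbits of sizes [25, 25, 25, 25, 5, 5, 5, 5, 1, 1, 1, 1, 1].
sign(π) = (−1)^{n − #cycles} = (−1)^{125−13} = (−1)^112 = +1.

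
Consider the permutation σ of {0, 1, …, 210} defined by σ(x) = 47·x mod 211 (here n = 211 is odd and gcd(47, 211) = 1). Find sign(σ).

+1

Start at x=52: 52 → 123 → 84 → 150 → 87 → 80 → 173 → … (one orbit).
The orbit structure of x ↦ 47x mod 211: 3 orbits of sizes [105, 105, 1].
With 3 cycles on 211 points, sign = (−1)^{211−3} = +1.
Check: (47/211) = +1 by Zolotarev.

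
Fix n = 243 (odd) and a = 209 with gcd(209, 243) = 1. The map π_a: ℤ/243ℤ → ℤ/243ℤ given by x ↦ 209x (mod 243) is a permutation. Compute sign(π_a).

Start at x=53: 53 → 142 → 32 → 127 → 56 → 40 → 98 → … (one orbit).
The orbit structure of x ↦ 209x mod 243: 6 orbits of sizes [162, 54, 18, 6, 2, 1].
Σ(ℓ_i−1) = 243−6 = 237; sign = (−1)^237 = -1.
The Jacobi symbol (209|243) = -1 (Zolotarev) agrees.

-1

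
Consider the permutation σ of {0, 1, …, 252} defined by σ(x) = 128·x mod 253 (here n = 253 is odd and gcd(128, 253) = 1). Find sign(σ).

Orbit of 47 under x↦128x: [47, 197, 169, 127, 64, 96, 144]… (length divides ord_253(128)).
6 cycles of lengths [110, 110, 11, 11, 10, 1].
253 − 6 = 247 transpositions; sign(π) = (−1)^247 = -1.

-1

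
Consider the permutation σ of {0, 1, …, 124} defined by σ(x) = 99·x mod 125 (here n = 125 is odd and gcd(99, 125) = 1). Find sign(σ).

Orbit of 76 under x↦99x: [76, 24, 1, 99, 51, 49, 101]… (length divides ord_125(99)).
The orbit structure of x ↦ 99x mod 125: 23 orbits of sizes [10, 10, 10, 10, 10, 10, 10, 10, 10, 10, 2, 2, 2, 2, 2, 2, 2, 2, 2, 2, 2, 2, 1].
23 cycles on 125: each ℓ→(−1)^(ℓ−1), product (−1)^102 = +1.
Zolotarev: (99|125) = +1, matching the cycle-count sign.

+1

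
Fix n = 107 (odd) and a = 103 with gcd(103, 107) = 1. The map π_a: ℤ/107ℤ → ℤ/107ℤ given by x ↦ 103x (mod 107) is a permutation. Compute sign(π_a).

Orbit of 16 under x↦103x: [16, 43, 42, 46, 30, 94, 52]… (length divides ord_107(103)).
2 cycles of lengths [106, 1].
2 cycles on 107: each ℓ→(−1)^(ℓ−1), product (−1)^105 = -1.

-1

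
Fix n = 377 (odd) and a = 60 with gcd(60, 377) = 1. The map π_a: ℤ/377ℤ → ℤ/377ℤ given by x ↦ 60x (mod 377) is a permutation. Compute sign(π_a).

+1

Orbit of 70 under x↦60x: [70, 53, 164, 38, 18, 326, 333]… (length divides ord_377(60)).
17 cycles of lengths [28, 28, 28, 28, 28, 28, 28, 28, 28, 28, 28, 28, 28, 4, 4, 4, 1].
Σ(ℓ_i−1) = 377−17 = 360; sign = (−1)^360 = +1.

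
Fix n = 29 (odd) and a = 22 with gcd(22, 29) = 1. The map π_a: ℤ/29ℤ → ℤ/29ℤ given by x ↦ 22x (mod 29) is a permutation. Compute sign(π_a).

+1

Trace 16: π^k(16) = [16, 4, 1, 22, 20, 5, 23] for k=0..6.
Cycle lengths of π_22 on ℤ/29ℤ: [14, 14, 1]; 3 cycles in total.
n − c = 29 − 3 = 26; sign = (−1)^26 = +1.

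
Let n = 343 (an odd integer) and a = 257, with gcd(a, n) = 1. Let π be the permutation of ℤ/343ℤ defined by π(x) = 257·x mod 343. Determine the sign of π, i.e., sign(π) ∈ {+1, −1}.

Orbit of 157 under x↦257x: [157, 218, 117, 228, 286, 100, 318]… (length divides ord_343(257)).
π_257 has 4 disjoint cycles with lengths [294, 42, 6, 1] on {0,…,342}.
n − c = 343 − 4 = 339; sign = (−1)^339 = -1.
Check: (257/343) = -1 by Zolotarev.

-1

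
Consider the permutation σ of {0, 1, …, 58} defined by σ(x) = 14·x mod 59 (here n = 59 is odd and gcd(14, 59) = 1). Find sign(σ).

-1

Trace 52: π^k(52) = [52, 20, 44, 26, 10, 22, 13] for k=0..6.
Cycle lengths of π_14 on ℤ/59ℤ: [58, 1]; 2 cycles in total.
sign(π) = (−1)^{n − #cycles} = (−1)^{59−2} = (−1)^57 = -1.
(14|59)_J = -1 (Zolotarev's lemma cross-check).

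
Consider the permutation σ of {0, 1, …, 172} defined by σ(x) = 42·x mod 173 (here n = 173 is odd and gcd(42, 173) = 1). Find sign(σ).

-1

Start at x=34: 34 → 44 → 118 → 112 → 33 → 2 → 84 → … (one orbit).
Cycle lengths of π_42 on ℤ/173ℤ: [172, 1]; 2 cycles in total.
n − c = 173 − 2 = 171; sign = (−1)^171 = -1.
Zolotarev: (42|173) = -1, matching the cycle-count sign.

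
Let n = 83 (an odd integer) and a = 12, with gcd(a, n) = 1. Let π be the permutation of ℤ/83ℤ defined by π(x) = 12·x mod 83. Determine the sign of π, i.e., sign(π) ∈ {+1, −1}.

Trace 16: π^k(16) = [16, 26, 63, 9, 25, 51, 31] for k=0..6.
Cycle lengths of π_12 on ℤ/83ℤ: [41, 41, 1]; 3 cycles in total.
3 cycles on 83: each ℓ→(−1)^(ℓ−1), product (−1)^80 = +1.
The Jacobi symbol (12|83) = +1 (Zolotarev) agrees.

+1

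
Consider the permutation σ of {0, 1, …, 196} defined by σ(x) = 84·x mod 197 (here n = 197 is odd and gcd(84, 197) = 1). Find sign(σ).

Start at x=1: 1 → 84 → 161 → 128 → 114 → 120 → 33 → … (one orbit).
Cycle lengths of π_84 on ℤ/197ℤ: [28, 28, 28, 28, 28, 28, 28, 1]; 8 cycles in total.
sign(π) = (−1)^{n − #cycles} = (−1)^{197−8} = (−1)^189 = -1.

-1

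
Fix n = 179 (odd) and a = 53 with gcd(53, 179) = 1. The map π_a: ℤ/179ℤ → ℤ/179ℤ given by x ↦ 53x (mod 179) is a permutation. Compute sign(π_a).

Start at x=11: 11 → 46 → 111 → 155 → 160 → 67 → 150 → … (one orbit).
2 cycles of lengths [178, 1].
179 − 2 = 177 transpositions; sign(π) = (−1)^177 = -1.
(53|179)_J = -1 (Zolotarev's lemma cross-check).

-1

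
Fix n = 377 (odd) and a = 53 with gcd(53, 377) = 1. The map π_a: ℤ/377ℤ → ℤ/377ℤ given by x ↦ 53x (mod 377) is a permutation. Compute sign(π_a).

+1

Trace 339: π^k(339) = [339, 248, 326, 313, 1, 53, 170] for k=0..6.
Cycle lengths of π_53 on ℤ/377ℤ: [7, 7, 7, 7, 7, 7, 7, 7, 7, 7, 7, 7, 7, 7, 7, 7, 7, 7, 7, 7, 7, 7, 7, 7, 7, 7, 7, 7, 7, 7, 7, 7, 7, 7, 7, 7, 7, 7, 7, 7, 7, 7, 7, 7, 7, 7, 7, 7, 7, 7, 7, 7, 1, 1, 1, 1, 1, 1, 1, 1, 1, 1, 1, 1, 1]; 65 cycles in total.
377 − 65 = 312 transpositions; sign(π) = (−1)^312 = +1.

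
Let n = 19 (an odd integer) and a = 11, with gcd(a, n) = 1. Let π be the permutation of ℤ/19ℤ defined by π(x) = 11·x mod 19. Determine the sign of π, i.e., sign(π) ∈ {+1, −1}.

Orbit of 11 under x↦11x: [11, 7, 1]… (length divides ord_19(11)).
7 cycles of lengths [3, 3, 3, 3, 3, 3, 1].
n − c = 19 − 7 = 12; sign = (−1)^12 = +1.

+1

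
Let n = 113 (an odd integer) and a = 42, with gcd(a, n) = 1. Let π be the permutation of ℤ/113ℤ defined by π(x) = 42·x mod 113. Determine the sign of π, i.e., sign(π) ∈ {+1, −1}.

Start at x=15: 15 → 65 → 18 → 78 → 112 → 71 → 44 → … (one orbit).
Decompose π into cycles: lengths [16, 16, 16, 16, 16, 16, 16, 1] (8 cycles, including the fixed point 0).
sign(π) = (−1)^{n − #cycles} = (−1)^{113−8} = (−1)^105 = -1.

-1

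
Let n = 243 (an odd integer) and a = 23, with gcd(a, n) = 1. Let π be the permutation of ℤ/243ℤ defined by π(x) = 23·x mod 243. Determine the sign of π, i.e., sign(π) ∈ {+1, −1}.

-1

Trace 133: π^k(133) = [133, 143, 130, 74, 1, 23, 43] for k=0..6.
Decompose π into cycles: lengths [162, 54, 18, 6, 2, 1] (6 cycles, including the fixed point 0).
Σ(ℓ_i−1) = 243−6 = 237; sign = (−1)^237 = -1.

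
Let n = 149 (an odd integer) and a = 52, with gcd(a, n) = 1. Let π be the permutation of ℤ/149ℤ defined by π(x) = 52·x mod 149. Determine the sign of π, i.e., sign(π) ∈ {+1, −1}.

Orbit of 124 under x↦52x: [124, 41, 46, 8, 118, 27, 63]… (length divides ord_149(52)).
Cycle type of π: 148 + 1; total 2 cycles.
2 cycles on 149: each ℓ→(−1)^(ℓ−1), product (−1)^147 = -1.

-1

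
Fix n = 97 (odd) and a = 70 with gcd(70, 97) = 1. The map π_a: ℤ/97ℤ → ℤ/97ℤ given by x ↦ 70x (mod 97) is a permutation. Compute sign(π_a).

+1

Orbit of 47 under x↦70x: [47, 89, 22, 85, 33, 79, 1]… (length divides ord_97(70)).
The orbit structure of x ↦ 70x mod 97: 7 orbits of sizes [16, 16, 16, 16, 16, 16, 1].
With 7 cycles on 97 points, sign = (−1)^{97−7} = +1.
Check: (70/97) = +1 by Zolotarev.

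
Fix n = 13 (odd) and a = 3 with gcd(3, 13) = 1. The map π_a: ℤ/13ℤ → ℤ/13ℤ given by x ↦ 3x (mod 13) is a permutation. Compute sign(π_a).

+1

Orbit of 1 under x↦3x: [1, 3, 9]… (length divides ord_13(3)).
The orbit structure of x ↦ 3x mod 13: 5 orbits of sizes [3, 3, 3, 3, 1].
5 cycles on 13: each ℓ→(−1)^(ℓ−1), product (−1)^8 = +1.
(3|13)_J = +1 (Zolotarev's lemma cross-check).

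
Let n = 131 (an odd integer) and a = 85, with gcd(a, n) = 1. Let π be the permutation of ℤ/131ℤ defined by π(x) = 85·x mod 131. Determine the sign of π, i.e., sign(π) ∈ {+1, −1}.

-1

Trace 96: π^k(96) = [96, 38, 86, 105, 17, 4, 78] for k=0..6.
The orbit structure of x ↦ 85x mod 131: 2 orbits of sizes [130, 1].
Σ(ℓ_i−1) = 131−2 = 129; sign = (−1)^129 = -1.
Via Zolotarev, sign(π_{85}) = (85|131) = -1.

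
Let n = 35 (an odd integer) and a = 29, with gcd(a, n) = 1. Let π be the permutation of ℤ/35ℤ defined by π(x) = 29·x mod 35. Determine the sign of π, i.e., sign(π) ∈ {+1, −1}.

Trace 1: π^k(1) = [1, 29] for k=0..1.
Decompose π into cycles: lengths [2, 2, 2, 2, 2, 2, 2, 2, 2, 2, 2, 2, 2, 2, 1, 1, 1, 1, 1, 1, 1] (21 cycles, including the fixed point 0).
n − c = 35 − 21 = 14; sign = (−1)^14 = +1.

+1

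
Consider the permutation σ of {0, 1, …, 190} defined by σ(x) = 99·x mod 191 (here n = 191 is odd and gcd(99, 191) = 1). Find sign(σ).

-1

Orbit of 176 under x↦99x: [176, 43, 55, 97, 53, 90, 124]… (length divides ord_191(99)).
Decompose π into cycles: lengths [190, 1] (2 cycles, including the fixed point 0).
n − c = 191 − 2 = 189; sign = (−1)^189 = -1.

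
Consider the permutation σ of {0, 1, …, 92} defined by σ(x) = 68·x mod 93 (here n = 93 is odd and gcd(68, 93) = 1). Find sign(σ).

Trace 92: π^k(92) = [92, 25, 26, 1, 68, 67] for k=0..5.
π_68 has 17 disjoint cycles with lengths [6, 6, 6, 6, 6, 6, 6, 6, 6, 6, 6, 6, 6, 6, 6, 2, 1] on {0,…,92}.
sign(π) = (−1)^{n − #cycles} = (−1)^{93−17} = (−1)^76 = +1.

+1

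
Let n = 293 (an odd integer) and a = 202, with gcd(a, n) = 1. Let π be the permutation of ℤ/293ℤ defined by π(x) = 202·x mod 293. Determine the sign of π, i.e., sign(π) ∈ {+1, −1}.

Start at x=91: 91 → 216 → 268 → 224 → 126 → 254 → 33 → … (one orbit).
π_202 has 3 disjoint cycles with lengths [146, 146, 1] on {0,…,292}.
Σ(ℓ_i−1) = 293−3 = 290; sign = (−1)^290 = +1.

+1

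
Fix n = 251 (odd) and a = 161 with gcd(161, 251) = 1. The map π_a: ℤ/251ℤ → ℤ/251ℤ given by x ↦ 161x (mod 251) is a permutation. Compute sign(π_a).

Start at x=243: 243 → 218 → 209 → 15 → 156 → 16 → 66 → … (one orbit).
The orbit structure of x ↦ 161x mod 251: 3 orbits of sizes [125, 125, 1].
Σ(ℓ_i−1) = 251−3 = 248; sign = (−1)^248 = +1.
(161|251)_J = +1 (Zolotarev's lemma cross-check).

+1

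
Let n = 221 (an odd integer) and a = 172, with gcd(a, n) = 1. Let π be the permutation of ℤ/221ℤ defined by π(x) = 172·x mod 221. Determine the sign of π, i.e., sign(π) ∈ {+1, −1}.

Start at x=55: 55 → 178 → 118 → 185 → 217 → 196 → 120 → … (one orbit).
The orbit structure of x ↦ 172x mod 221: 15 orbits of sizes [24, 24, 24, 24, 24, 24, 24, 24, 8, 8, 3, 3, 3, 3, 1].
n − c = 221 − 15 = 206; sign = (−1)^206 = +1.
Via Zolotarev, sign(π_{172}) = (172|221) = +1.

+1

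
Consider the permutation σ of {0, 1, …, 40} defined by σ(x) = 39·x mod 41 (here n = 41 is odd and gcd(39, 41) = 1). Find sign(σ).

+1

Orbit of 21 under x↦39x: [21, 40, 2, 37, 8, 25, 32]… (length divides ord_41(39)).
3 cycles of lengths [20, 20, 1].
With 3 cycles on 41 points, sign = (−1)^{41−3} = +1.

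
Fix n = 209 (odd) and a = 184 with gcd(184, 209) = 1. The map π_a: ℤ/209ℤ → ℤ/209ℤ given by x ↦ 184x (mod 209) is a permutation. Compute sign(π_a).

Orbit of 177 under x↦184x: [177, 173, 64, 72, 81, 65, 47]… (length divides ord_209(184)).
Decompose π into cycles: lengths [90, 90, 18, 10, 1] (5 cycles, including the fixed point 0).
n − c = 209 − 5 = 204; sign = (−1)^204 = +1.

+1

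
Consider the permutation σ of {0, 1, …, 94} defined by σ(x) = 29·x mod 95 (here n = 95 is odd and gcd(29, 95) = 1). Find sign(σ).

Trace 11: π^k(11) = [11, 34, 36, 94, 66, 14, 26] for k=0..6.
8 cycles of lengths [18, 18, 18, 18, 18, 2, 2, 1].
n − c = 95 − 8 = 87; sign = (−1)^87 = -1.

-1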